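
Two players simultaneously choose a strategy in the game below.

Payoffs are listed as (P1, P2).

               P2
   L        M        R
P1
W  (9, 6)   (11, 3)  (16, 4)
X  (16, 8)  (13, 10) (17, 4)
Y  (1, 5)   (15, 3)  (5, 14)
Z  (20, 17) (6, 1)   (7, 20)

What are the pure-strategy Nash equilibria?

For each player, find the best response to each opponent profile; mutual best responses are the pure NE.
P1 against L: payoffs 9, 16, 1, 20 → best response Z.
P1 against M: payoffs 11, 13, 15, 6 → best response Y.
P1 against R: payoffs 16, 17, 5, 7 → best response X.
P2 against W: payoffs 6, 3, 4 → best response L.
P2 against X: payoffs 8, 10, 4 → best response M.
P2 against Y: payoffs 5, 3, 14 → best response R.
P2 against Z: payoffs 17, 1, 20 → best response R.
No profile is a mutual best response for all players.

This game has no pure Nash equilibrium.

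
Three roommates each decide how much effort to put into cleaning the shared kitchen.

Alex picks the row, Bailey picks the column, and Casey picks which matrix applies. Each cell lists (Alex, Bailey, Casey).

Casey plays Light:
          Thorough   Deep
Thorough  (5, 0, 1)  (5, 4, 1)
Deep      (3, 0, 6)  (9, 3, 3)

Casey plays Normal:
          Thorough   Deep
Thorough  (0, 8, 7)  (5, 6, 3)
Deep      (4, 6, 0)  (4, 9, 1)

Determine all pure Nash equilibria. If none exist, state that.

(Thorough, Thorough, Light): Bailey can switch to Deep (0 → 4). Not NE.
(Thorough, Thorough, Normal): Alex can switch to Deep (0 → 4). Not NE.
(Thorough, Deep, Light): Alex can switch to Deep (5 → 9). Not NE.
(Thorough, Deep, Normal): Bailey can switch to Thorough (6 → 8). Not NE.
(Deep, Thorough, Light): Alex can switch to Thorough (3 → 5). Not NE.
(Deep, Thorough, Normal): Bailey can switch to Deep (6 → 9). Not NE.
(Deep, Deep, Light): Alex gets 9, best alternative 5; Bailey gets 3, best alternative 0; Casey gets 3, best alternative 1. No profitable deviation — NE.
(Deep, Deep, Normal): Alex can switch to Thorough (4 → 5). Not NE.

Pure NE: (Deep, Deep, Light)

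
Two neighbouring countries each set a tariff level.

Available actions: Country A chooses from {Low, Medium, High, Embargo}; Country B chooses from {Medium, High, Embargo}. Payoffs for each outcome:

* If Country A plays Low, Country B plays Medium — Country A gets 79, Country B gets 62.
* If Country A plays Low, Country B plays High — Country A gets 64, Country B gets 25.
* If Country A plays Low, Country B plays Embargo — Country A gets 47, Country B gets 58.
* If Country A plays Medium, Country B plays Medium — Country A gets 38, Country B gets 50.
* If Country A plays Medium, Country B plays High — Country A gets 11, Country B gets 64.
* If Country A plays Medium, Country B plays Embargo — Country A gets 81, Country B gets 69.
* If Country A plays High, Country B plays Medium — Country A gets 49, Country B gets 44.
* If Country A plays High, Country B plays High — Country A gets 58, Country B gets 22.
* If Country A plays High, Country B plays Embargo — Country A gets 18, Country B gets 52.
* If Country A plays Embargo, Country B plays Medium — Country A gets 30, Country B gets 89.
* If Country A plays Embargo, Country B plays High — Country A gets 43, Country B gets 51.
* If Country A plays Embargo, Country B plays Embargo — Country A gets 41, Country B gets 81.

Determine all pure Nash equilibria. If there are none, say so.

Mark each player's best response to every combination of opponents' strategies; a profile where every player is best-responding is a pure Nash equilibrium.
Country A against Medium: payoffs 79, 38, 49, 30 → best response Low.
Country A against High: payoffs 64, 11, 58, 43 → best response Low.
Country A against Embargo: payoffs 47, 81, 18, 41 → best response Medium.
Country B against Low: payoffs 62, 25, 58 → best response Medium.
Country B against Medium: payoffs 50, 64, 69 → best response Embargo.
Country B against High: payoffs 44, 22, 52 → best response Embargo.
Country B against Embargo: payoffs 89, 51, 81 → best response Medium.
Mutual best responses: (Low, Medium); (Medium, Embargo).

(Low, Medium); (Medium, Embargo)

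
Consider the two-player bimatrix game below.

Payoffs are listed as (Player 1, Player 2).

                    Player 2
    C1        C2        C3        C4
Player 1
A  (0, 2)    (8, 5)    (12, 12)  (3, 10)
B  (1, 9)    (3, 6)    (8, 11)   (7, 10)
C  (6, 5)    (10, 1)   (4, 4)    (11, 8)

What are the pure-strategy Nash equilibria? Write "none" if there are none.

Player 1 against C1: payoffs 0, 1, 6 → best response C.
Player 1 against C2: payoffs 8, 3, 10 → best response C.
Player 1 against C3: payoffs 12, 8, 4 → best response A.
Player 1 against C4: payoffs 3, 7, 11 → best response C.
Player 2 against A: payoffs 2, 5, 12, 10 → best response C3.
Player 2 against B: payoffs 9, 6, 11, 10 → best response C3.
Player 2 against C: payoffs 5, 1, 4, 8 → best response C4.
Mutual best responses: (A, C3); (C, C4).

(A, C3) and (C, C4)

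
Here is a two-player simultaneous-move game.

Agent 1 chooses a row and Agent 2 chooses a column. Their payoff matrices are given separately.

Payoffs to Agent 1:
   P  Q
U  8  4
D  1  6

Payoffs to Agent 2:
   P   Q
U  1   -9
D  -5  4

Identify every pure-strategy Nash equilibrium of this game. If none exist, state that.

For each player, find the best response to each opponent profile; mutual best responses are the pure NE.
Agent 1 against P: payoffs 8, 1 → best response U.
Agent 1 against Q: payoffs 4, 6 → best response D.
Agent 2 against U: payoffs 1, -9 → best response P.
Agent 2 against D: payoffs -5, 4 → best response Q.
Mutual best responses: (U, P); (D, Q).

Pure-strategy Nash equilibria: (U, P); (D, Q)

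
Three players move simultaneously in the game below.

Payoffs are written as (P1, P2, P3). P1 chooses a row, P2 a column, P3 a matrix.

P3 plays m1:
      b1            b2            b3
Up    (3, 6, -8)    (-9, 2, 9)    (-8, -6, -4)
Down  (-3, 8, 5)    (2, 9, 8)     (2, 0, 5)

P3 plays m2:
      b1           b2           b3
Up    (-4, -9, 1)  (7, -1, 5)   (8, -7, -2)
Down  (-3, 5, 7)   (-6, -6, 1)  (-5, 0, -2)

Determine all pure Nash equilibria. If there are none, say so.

(Down, b1, m2), (Down, b2, m1)

Check each profile: it is a Nash equilibrium iff no player can strictly gain by switching unilaterally.
(Up, b1, m1): P3 can switch to m2 (-8 → 1). Not NE.
(Up, b1, m2): P1 can switch to Down (-4 → -3). Not NE.
(Up, b2, m1): P1 can switch to Down (-9 → 2). Not NE.
(Up, b2, m2): P3 can switch to m1 (5 → 9). Not NE.
(Up, b3, m1): P1 can switch to Down (-8 → 2). Not NE.
(Up, b3, m2): P2 can switch to b2 (-7 → -1). Not NE.
(Down, b1, m2): P1 gets -3, best alternative -4; P2 gets 5, best alternative 0; P3 gets 7, best alternative 5. No profitable deviation — NE.
(Down, b2, m1): P1 gets 2, best alternative -9; P2 gets 9, best alternative 8; P3 gets 8, best alternative 1. No profitable deviation — NE.
(The remaining 4 profiles each have a profitable deviation by the same check.)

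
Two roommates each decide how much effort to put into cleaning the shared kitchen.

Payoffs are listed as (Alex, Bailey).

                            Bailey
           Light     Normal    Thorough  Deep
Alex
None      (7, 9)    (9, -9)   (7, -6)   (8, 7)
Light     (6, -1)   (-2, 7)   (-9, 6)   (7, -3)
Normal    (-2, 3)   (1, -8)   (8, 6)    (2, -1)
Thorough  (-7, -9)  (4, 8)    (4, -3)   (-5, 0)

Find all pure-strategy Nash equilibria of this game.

Pure-strategy Nash equilibria: (None, Light); (Normal, Thorough)

Alex against Light: payoffs 7, 6, -2, -7 → best response None.
Alex against Normal: payoffs 9, -2, 1, 4 → best response None.
Alex against Thorough: payoffs 7, -9, 8, 4 → best response Normal.
Alex against Deep: payoffs 8, 7, 2, -5 → best response None.
Bailey against None: payoffs 9, -9, -6, 7 → best response Light.
Bailey against Light: payoffs -1, 7, 6, -3 → best response Normal.
Bailey against Normal: payoffs 3, -8, 6, -1 → best response Thorough.
Bailey against Thorough: payoffs -9, 8, -3, 0 → best response Normal.
Mutual best responses: (None, Light); (Normal, Thorough).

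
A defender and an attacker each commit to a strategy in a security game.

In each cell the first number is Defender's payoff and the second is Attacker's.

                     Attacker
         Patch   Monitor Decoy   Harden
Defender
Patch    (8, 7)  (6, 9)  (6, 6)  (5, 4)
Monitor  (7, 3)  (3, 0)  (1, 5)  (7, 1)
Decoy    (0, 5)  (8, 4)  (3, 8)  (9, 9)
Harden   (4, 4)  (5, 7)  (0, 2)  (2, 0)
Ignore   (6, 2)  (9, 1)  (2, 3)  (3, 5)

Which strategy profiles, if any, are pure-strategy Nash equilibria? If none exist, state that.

Pure NE: (Decoy, Harden)

Defender against Patch: payoffs 8, 7, 0, 4, 6 → best response Patch.
Defender against Monitor: payoffs 6, 3, 8, 5, 9 → best response Ignore.
Defender against Decoy: payoffs 6, 1, 3, 0, 2 → best response Patch.
Defender against Harden: payoffs 5, 7, 9, 2, 3 → best response Decoy.
Attacker against Patch: payoffs 7, 9, 6, 4 → best response Monitor.
Attacker against Monitor: payoffs 3, 0, 5, 1 → best response Decoy.
Attacker against Decoy: payoffs 5, 4, 8, 9 → best response Harden.
Attacker against Harden: payoffs 4, 7, 2, 0 → best response Monitor.
Attacker against Ignore: payoffs 2, 1, 3, 5 → best response Harden.
Mutual best responses: (Decoy, Harden).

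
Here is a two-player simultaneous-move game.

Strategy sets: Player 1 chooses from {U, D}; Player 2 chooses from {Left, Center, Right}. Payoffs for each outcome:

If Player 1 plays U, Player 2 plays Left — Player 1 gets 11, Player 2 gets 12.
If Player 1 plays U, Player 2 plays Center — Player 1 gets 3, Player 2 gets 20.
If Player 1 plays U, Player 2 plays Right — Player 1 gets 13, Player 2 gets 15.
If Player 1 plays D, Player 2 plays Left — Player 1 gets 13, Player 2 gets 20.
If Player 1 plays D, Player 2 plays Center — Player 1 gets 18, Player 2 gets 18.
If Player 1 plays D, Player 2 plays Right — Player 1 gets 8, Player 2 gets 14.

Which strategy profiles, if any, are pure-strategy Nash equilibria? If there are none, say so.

The unique pure-strategy Nash equilibrium is (D, Left).

(U, Left): Player 1 can switch to D (11 → 13). Not NE.
(U, Center): Player 1 can switch to D (3 → 18). Not NE.
(U, Right): Player 2 can switch to Center (15 → 20). Not NE.
(D, Left): Player 1 gets 13, best alternative 11; Player 2 gets 20, best alternative 18. No profitable deviation — NE.
(D, Center): Player 2 can switch to Left (18 → 20). Not NE.
(D, Right): Player 1 can switch to U (8 → 13). Not NE.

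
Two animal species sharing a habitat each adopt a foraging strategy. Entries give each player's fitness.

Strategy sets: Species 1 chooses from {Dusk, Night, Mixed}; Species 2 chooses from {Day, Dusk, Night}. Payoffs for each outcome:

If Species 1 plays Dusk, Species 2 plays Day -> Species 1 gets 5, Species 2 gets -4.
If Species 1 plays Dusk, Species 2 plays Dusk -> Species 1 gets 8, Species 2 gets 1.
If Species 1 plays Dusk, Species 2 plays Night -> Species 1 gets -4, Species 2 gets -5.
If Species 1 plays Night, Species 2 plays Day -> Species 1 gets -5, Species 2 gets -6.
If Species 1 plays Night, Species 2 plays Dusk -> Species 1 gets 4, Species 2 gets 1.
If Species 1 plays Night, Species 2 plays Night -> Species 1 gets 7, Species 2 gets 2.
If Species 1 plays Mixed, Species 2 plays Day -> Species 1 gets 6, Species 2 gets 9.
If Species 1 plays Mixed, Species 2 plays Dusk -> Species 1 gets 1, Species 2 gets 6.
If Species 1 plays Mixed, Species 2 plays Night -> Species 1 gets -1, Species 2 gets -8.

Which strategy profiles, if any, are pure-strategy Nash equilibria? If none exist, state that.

Pure-strategy Nash equilibria: (Dusk, Dusk) and (Night, Night) and (Mixed, Day)

Species 1 against Day: payoffs 5, -5, 6 → best response Mixed.
Species 1 against Dusk: payoffs 8, 4, 1 → best response Dusk.
Species 1 against Night: payoffs -4, 7, -1 → best response Night.
Species 2 against Dusk: payoffs -4, 1, -5 → best response Dusk.
Species 2 against Night: payoffs -6, 1, 2 → best response Night.
Species 2 against Mixed: payoffs 9, 6, -8 → best response Day.
Mutual best responses: (Dusk, Dusk); (Night, Night); (Mixed, Day).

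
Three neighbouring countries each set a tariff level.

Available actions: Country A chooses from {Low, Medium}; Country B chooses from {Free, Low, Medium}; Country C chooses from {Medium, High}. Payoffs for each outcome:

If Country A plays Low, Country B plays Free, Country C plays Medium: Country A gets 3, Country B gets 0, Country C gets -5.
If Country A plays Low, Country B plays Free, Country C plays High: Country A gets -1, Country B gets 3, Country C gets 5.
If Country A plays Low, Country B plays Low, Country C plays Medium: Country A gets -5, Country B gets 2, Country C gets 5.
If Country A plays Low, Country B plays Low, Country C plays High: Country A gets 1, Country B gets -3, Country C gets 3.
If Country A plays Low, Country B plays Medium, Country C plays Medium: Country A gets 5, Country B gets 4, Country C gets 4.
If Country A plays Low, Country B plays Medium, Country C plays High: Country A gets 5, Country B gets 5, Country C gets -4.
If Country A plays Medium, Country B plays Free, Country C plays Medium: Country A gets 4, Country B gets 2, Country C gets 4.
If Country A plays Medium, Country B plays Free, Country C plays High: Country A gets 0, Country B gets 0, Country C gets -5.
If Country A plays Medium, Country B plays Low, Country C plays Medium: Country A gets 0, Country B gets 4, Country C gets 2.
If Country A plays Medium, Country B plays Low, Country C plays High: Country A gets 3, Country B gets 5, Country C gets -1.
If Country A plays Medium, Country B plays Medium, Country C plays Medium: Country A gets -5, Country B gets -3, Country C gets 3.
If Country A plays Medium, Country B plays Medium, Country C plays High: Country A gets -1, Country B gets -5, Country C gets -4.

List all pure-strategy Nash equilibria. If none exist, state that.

Mark each player's best response to every combination of opponents' strategies; a profile where every player is best-responding is a pure Nash equilibrium.
Country A against (Free, Medium): payoffs 3, 4 → best response Medium.
Country A against (Free, High): payoffs -1, 0 → best response Medium.
Country A against (Low, Medium): payoffs -5, 0 → best response Medium.
Country A against (Low, High): payoffs 1, 3 → best response Medium.
Country A against (Medium, Medium): payoffs 5, -5 → best response Low.
Country A against (Medium, High): payoffs 5, -1 → best response Low.
Country B against (Low, Medium): payoffs 0, 2, 4 → best response Medium.
Country B against (Low, High): payoffs 3, -3, 5 → best response Medium.
Country B against (Medium, Medium): payoffs 2, 4, -3 → best response Low.
Country B against (Medium, High): payoffs 0, 5, -5 → best response Low.
Country C against (Low, Free): payoffs -5, 5 → best response High.
Country C against (Low, Low): payoffs 5, 3 → best response Medium.
Country C against (Low, Medium): payoffs 4, -4 → best response Medium.
Country C against (Medium, Free): payoffs 4, -5 → best response Medium.
Country C against (Medium, Low): payoffs 2, -1 → best response Medium.
Country C against (Medium, Medium): payoffs 3, -4 → best response Medium.
Mutual best responses: (Low, Medium, Medium); (Medium, Low, Medium).

Pure-strategy Nash equilibria: (Low, Medium, Medium) and (Medium, Low, Medium)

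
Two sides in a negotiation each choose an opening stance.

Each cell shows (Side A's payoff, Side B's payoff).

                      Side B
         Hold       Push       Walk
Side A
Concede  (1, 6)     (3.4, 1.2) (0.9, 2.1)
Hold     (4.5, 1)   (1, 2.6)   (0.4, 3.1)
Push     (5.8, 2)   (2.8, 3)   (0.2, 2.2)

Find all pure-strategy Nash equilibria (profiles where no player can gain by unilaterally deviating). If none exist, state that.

For each player, find the best response to each opponent profile; mutual best responses are the pure NE.
Side A against Hold: payoffs 1, 4.5, 5.8 → best response Push.
Side A against Push: payoffs 3.4, 1, 2.8 → best response Concede.
Side A against Walk: payoffs 0.9, 0.4, 0.2 → best response Concede.
Side B against Concede: payoffs 6, 1.2, 2.1 → best response Hold.
Side B against Hold: payoffs 1, 2.6, 3.1 → best response Walk.
Side B against Push: payoffs 2, 3, 2.2 → best response Push.
No profile is a mutual best response for all players.

No pure-strategy Nash equilibrium.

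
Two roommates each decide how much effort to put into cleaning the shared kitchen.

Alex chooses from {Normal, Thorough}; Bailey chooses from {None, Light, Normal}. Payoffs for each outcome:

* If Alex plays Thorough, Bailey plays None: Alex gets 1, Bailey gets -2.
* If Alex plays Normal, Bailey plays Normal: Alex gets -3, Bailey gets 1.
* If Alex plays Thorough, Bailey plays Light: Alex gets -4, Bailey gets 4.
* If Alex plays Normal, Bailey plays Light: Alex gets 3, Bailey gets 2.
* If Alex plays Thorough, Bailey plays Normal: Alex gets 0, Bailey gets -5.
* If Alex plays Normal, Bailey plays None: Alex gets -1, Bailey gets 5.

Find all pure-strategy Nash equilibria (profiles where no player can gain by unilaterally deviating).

(Normal, None): Alex can switch to Thorough (-1 → 1). Not NE.
(Normal, Light): Bailey can switch to None (2 → 5). Not NE.
(Normal, Normal): Alex can switch to Thorough (-3 → 0). Not NE.
(Thorough, None): Bailey can switch to Light (-2 → 4). Not NE.
(Thorough, Light): Alex can switch to Normal (-4 → 3). Not NE.
(Thorough, Normal): Bailey can switch to None (-5 → -2). Not NE.

This game has no pure Nash equilibrium.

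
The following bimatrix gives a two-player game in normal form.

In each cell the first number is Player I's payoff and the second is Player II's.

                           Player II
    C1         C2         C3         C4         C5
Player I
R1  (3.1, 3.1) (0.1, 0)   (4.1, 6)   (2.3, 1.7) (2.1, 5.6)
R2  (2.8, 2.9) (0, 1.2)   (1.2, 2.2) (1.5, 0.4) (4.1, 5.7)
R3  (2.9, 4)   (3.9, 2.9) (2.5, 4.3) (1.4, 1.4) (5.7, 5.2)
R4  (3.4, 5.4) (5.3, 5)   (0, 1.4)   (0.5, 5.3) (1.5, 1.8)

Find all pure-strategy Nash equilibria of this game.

Player I against C1: payoffs 3.1, 2.8, 2.9, 3.4 → best response R4.
Player I against C2: payoffs 0.1, 0, 3.9, 5.3 → best response R4.
Player I against C3: payoffs 4.1, 1.2, 2.5, 0 → best response R1.
Player I against C4: payoffs 2.3, 1.5, 1.4, 0.5 → best response R1.
Player I against C5: payoffs 2.1, 4.1, 5.7, 1.5 → best response R3.
Player II against R1: payoffs 3.1, 0, 6, 1.7, 5.6 → best response C3.
Player II against R2: payoffs 2.9, 1.2, 2.2, 0.4, 5.7 → best response C5.
Player II against R3: payoffs 4, 2.9, 4.3, 1.4, 5.2 → best response C5.
Player II against R4: payoffs 5.4, 5, 1.4, 5.3, 1.8 → best response C1.
Mutual best responses: (R1, C3); (R3, C5); (R4, C1).

The pure Nash equilibria are (R1, C3) and (R3, C5) and (R4, C1).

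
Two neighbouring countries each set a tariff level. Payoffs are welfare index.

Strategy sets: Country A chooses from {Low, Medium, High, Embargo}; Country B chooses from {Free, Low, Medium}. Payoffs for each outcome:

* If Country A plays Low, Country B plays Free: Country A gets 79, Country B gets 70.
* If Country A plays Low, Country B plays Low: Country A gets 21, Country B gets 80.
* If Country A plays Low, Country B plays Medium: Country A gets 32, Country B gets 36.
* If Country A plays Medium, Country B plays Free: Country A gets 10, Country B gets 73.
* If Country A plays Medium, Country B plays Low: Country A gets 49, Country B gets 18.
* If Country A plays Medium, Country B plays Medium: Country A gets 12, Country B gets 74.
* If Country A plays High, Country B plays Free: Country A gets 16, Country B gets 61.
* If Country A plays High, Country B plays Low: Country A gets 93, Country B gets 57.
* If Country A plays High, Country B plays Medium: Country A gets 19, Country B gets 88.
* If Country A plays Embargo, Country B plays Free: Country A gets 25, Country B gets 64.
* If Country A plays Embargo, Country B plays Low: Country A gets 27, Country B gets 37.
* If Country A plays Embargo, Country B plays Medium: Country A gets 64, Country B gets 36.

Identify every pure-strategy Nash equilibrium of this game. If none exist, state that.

There is no pure-strategy Nash equilibrium.

(Low, Free): Country B can switch to Low (70 → 80). Not NE.
(Low, Low): Country A can switch to Medium (21 → 49). Not NE.
(Low, Medium): Country A can switch to Embargo (32 → 64). Not NE.
(Medium, Free): Country A can switch to Low (10 → 79). Not NE.
(Medium, Low): Country A can switch to High (49 → 93). Not NE.
(Medium, Medium): Country A can switch to Low (12 → 32). Not NE.
(High, Free): Country A can switch to Low (16 → 79). Not NE.
(High, Low): Country B can switch to Free (57 → 61). Not NE.
(High, Medium): Country A can switch to Low (19 → 32). Not NE.
(Embargo, Free): Country A can switch to Low (25 → 79). Not NE.
(The remaining 2 profiles each have a profitable deviation by the same check.)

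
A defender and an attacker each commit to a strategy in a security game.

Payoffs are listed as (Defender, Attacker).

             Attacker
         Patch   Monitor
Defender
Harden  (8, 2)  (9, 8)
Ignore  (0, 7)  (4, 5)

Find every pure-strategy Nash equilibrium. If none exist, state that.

The unique pure-strategy Nash equilibrium is (Harden, Monitor).

Mark each player's best response to every combination of opponents' strategies; a profile where every player is best-responding is a pure Nash equilibrium.
Defender against Patch: payoffs 8, 0 → best response Harden.
Defender against Monitor: payoffs 9, 4 → best response Harden.
Attacker against Harden: payoffs 2, 8 → best response Monitor.
Attacker against Ignore: payoffs 7, 5 → best response Patch.
Mutual best responses: (Harden, Monitor).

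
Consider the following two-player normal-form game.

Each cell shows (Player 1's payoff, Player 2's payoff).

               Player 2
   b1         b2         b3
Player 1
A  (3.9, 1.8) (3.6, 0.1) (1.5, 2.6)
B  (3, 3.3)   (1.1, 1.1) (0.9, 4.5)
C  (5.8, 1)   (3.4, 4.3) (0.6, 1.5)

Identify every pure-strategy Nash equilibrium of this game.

Player 1 against b1: payoffs 3.9, 3, 5.8 → best response C.
Player 1 against b2: payoffs 3.6, 1.1, 3.4 → best response A.
Player 1 against b3: payoffs 1.5, 0.9, 0.6 → best response A.
Player 2 against A: payoffs 1.8, 0.1, 2.6 → best response b3.
Player 2 against B: payoffs 3.3, 1.1, 4.5 → best response b3.
Player 2 against C: payoffs 1, 4.3, 1.5 → best response b2.
Mutual best responses: (A, b3).

(A, b3)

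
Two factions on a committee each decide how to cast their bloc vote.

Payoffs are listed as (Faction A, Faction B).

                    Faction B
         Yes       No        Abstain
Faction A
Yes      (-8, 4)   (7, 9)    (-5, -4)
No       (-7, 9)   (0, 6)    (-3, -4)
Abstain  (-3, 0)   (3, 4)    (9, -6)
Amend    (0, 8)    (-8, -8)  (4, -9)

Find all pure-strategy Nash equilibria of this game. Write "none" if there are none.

Faction A against Yes: payoffs -8, -7, -3, 0 → best response Amend.
Faction A against No: payoffs 7, 0, 3, -8 → best response Yes.
Faction A against Abstain: payoffs -5, -3, 9, 4 → best response Abstain.
Faction B against Yes: payoffs 4, 9, -4 → best response No.
Faction B against No: payoffs 9, 6, -4 → best response Yes.
Faction B against Abstain: payoffs 0, 4, -6 → best response No.
Faction B against Amend: payoffs 8, -8, -9 → best response Yes.
Mutual best responses: (Yes, No); (Amend, Yes).

(Yes, No), (Amend, Yes)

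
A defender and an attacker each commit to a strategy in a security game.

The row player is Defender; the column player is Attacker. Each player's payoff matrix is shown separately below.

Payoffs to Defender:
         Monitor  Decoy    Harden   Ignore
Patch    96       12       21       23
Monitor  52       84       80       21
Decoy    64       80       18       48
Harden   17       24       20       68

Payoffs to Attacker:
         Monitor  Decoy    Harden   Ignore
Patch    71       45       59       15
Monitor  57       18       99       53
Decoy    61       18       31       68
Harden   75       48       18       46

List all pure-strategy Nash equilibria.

Pure-strategy Nash equilibria: (Patch, Monitor), (Monitor, Harden)

For each strategy profile, look for a profitable unilateral deviation.
(Patch, Monitor): Defender gets 96, best alternative 64; Attacker gets 71, best alternative 59. No profitable deviation — NE.
(Patch, Decoy): Defender can switch to Monitor (12 → 84). Not NE.
(Patch, Harden): Defender can switch to Monitor (21 → 80). Not NE.
(Patch, Ignore): Defender can switch to Decoy (23 → 48). Not NE.
(Monitor, Monitor): Defender can switch to Patch (52 → 96). Not NE.
(Monitor, Decoy): Attacker can switch to Monitor (18 → 57). Not NE.
(Monitor, Harden): Defender gets 80, best alternative 21; Attacker gets 99, best alternative 57. No profitable deviation — NE.
(Monitor, Ignore): Defender can switch to Patch (21 → 23). Not NE.
(Decoy, Monitor): Defender can switch to Patch (64 → 96). Not NE.
(Decoy, Decoy): Defender can switch to Monitor (80 → 84). Not NE.
(Decoy, Harden): Defender can switch to Patch (18 → 21). Not NE.
(Decoy, Ignore): Defender can switch to Harden (48 → 68). Not NE.
(Harden, Monitor): Defender can switch to Patch (17 → 96). Not NE.
(Harden, Decoy): Defender can switch to Monitor (24 → 84). Not NE.
(The remaining 2 profiles each have a profitable deviation by the same check.)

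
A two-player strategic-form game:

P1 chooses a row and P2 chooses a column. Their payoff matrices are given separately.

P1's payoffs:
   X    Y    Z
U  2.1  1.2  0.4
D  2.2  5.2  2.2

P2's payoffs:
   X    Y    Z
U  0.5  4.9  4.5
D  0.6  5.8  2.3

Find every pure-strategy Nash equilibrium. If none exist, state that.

(U, X): P1 can switch to D (2.1 → 2.2). Not NE.
(U, Y): P1 can switch to D (1.2 → 5.2). Not NE.
(U, Z): P1 can switch to D (0.4 → 2.2). Not NE.
(D, X): P2 can switch to Y (0.6 → 5.8). Not NE.
(D, Y): P1 gets 5.2, best alternative 1.2; P2 gets 5.8, best alternative 2.3. No profitable deviation — NE.
(D, Z): P2 can switch to Y (2.3 → 5.8). Not NE.

The unique pure-strategy Nash equilibrium is (D, Y).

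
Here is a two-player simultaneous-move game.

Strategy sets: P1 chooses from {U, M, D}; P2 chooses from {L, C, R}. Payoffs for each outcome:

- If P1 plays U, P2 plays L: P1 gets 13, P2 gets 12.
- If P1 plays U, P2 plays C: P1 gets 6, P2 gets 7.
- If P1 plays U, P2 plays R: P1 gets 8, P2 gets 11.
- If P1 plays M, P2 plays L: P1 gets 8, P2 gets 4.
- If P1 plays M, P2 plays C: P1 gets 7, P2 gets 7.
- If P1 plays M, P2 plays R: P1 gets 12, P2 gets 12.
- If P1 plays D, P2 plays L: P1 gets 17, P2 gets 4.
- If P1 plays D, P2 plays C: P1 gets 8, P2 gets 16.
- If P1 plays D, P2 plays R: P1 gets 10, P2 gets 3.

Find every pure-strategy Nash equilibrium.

(M, R); (D, C)

P1 against L: payoffs 13, 8, 17 → best response D.
P1 against C: payoffs 6, 7, 8 → best response D.
P1 against R: payoffs 8, 12, 10 → best response M.
P2 against U: payoffs 12, 7, 11 → best response L.
P2 against M: payoffs 4, 7, 12 → best response R.
P2 against D: payoffs 4, 16, 3 → best response C.
Mutual best responses: (M, R); (D, C).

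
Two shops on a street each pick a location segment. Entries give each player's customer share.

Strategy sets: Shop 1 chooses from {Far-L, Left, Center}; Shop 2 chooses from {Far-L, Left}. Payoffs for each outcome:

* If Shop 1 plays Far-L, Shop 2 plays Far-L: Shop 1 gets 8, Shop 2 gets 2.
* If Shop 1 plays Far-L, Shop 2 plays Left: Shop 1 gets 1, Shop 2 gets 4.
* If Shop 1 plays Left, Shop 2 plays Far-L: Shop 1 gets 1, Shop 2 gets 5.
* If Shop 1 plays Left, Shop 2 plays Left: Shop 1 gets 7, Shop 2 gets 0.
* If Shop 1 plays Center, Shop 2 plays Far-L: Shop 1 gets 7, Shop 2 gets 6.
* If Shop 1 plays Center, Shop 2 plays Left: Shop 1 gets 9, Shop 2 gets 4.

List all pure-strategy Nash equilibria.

none

(Far-L, Far-L): Shop 2 can switch to Left (2 → 4). Not NE.
(Far-L, Left): Shop 1 can switch to Left (1 → 7). Not NE.
(Left, Far-L): Shop 1 can switch to Far-L (1 → 8). Not NE.
(Left, Left): Shop 1 can switch to Center (7 → 9). Not NE.
(Center, Far-L): Shop 1 can switch to Far-L (7 → 8). Not NE.
(Center, Left): Shop 2 can switch to Far-L (4 → 6). Not NE.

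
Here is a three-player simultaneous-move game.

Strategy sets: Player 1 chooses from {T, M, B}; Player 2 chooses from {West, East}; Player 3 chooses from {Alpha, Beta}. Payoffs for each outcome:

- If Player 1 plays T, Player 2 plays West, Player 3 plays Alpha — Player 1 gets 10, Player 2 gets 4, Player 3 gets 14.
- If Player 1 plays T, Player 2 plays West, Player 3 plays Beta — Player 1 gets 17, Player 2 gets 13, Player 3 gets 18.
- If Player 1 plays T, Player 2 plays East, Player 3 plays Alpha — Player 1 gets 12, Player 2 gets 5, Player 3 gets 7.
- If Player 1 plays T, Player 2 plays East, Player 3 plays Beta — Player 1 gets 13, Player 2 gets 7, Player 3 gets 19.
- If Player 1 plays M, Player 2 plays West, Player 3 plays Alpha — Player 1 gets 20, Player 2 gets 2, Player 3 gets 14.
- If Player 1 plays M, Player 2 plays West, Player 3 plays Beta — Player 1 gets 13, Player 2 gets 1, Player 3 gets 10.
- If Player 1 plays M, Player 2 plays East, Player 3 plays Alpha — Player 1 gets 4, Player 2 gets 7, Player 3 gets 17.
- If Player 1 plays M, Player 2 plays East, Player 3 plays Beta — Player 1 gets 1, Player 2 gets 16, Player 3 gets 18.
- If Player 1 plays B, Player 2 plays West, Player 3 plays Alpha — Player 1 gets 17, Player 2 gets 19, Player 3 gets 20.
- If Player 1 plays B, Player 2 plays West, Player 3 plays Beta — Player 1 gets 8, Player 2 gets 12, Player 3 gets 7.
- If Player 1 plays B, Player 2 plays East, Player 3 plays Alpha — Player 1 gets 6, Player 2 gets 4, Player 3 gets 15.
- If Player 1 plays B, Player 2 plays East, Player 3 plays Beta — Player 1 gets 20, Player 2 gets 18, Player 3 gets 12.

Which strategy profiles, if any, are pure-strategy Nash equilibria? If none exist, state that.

The unique pure-strategy Nash equilibrium is (T, West, Beta).

For each strategy profile, look for a profitable unilateral deviation.
(T, West, Alpha): Player 1 can switch to M (10 → 20). Not NE.
(T, West, Beta): Player 1 gets 17, best alternative 13; Player 2 gets 13, best alternative 7; Player 3 gets 18, best alternative 14. No profitable deviation — NE.
(T, East, Alpha): Player 3 can switch to Beta (7 → 19). Not NE.
(T, East, Beta): Player 1 can switch to B (13 → 20). Not NE.
(M, West, Alpha): Player 2 can switch to East (2 → 7). Not NE.
(M, West, Beta): Player 1 can switch to T (13 → 17). Not NE.
(M, East, Alpha): Player 1 can switch to T (4 → 12). Not NE.
(M, East, Beta): Player 1 can switch to T (1 → 13). Not NE.
(B, West, Alpha): Player 1 can switch to M (17 → 20). Not NE.
(The remaining 3 profiles each have a profitable deviation by the same check.)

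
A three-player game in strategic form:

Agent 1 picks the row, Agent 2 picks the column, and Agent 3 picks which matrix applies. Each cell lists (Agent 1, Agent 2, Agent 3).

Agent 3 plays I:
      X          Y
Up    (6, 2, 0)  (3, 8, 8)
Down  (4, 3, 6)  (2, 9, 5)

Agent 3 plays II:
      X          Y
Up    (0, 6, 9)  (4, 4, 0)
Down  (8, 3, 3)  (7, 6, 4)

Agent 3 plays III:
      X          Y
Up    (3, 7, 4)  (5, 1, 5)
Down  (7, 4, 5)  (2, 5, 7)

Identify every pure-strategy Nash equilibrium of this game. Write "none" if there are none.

(Up, Y, I)

Check each profile: it is a Nash equilibrium iff no player can strictly gain by switching unilaterally.
(Up, X, I): Agent 2 can switch to Y (2 → 8). Not NE.
(Up, X, II): Agent 1 can switch to Down (0 → 8). Not NE.
(Up, X, III): Agent 1 can switch to Down (3 → 7). Not NE.
(Up, Y, I): Agent 1 gets 3, best alternative 2; Agent 2 gets 8, best alternative 2; Agent 3 gets 8, best alternative 5. No profitable deviation — NE.
(Up, Y, II): Agent 1 can switch to Down (4 → 7). Not NE.
(Up, Y, III): Agent 2 can switch to X (1 → 7). Not NE.
(Down, X, I): Agent 1 can switch to Up (4 → 6). Not NE.
(Down, X, II): Agent 2 can switch to Y (3 → 6). Not NE.
(Down, X, III): Agent 2 can switch to Y (4 → 5). Not NE.
(Down, Y, I): Agent 1 can switch to Up (2 → 3). Not NE.
(Down, Y, II): Agent 3 can switch to I (4 → 5). Not NE.
(Down, Y, III): Agent 1 can switch to Up (2 → 5). Not NE.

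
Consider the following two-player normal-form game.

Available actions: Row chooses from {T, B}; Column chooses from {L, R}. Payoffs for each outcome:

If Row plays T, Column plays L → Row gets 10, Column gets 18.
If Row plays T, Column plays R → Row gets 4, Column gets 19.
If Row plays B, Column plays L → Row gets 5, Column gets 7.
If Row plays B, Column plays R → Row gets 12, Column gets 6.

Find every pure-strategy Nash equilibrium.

This game has no pure Nash equilibrium.

(T, L): Column can switch to R (18 → 19). Not NE.
(T, R): Row can switch to B (4 → 12). Not NE.
(B, L): Row can switch to T (5 → 10). Not NE.
(B, R): Column can switch to L (6 → 7). Not NE.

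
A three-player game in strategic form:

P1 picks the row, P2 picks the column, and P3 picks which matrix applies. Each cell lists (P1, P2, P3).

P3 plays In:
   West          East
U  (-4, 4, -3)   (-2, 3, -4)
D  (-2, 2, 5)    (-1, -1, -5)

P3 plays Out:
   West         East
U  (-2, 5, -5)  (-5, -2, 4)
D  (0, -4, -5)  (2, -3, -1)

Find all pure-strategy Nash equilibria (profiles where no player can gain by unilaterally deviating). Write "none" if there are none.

P1 against (West, In): payoffs -4, -2 → best response D.
P1 against (West, Out): payoffs -2, 0 → best response D.
P1 against (East, In): payoffs -2, -1 → best response D.
P1 against (East, Out): payoffs -5, 2 → best response D.
P2 against (U, In): payoffs 4, 3 → best response West.
P2 against (U, Out): payoffs 5, -2 → best response West.
P2 against (D, In): payoffs 2, -1 → best response West.
P2 against (D, Out): payoffs -4, -3 → best response East.
P3 against (U, West): payoffs -3, -5 → best response In.
P3 against (U, East): payoffs -4, 4 → best response Out.
P3 against (D, West): payoffs 5, -5 → best response In.
P3 against (D, East): payoffs -5, -1 → best response Out.
Mutual best responses: (D, West, In); (D, East, Out).

Pure-strategy Nash equilibria: (D, West, In) and (D, East, Out)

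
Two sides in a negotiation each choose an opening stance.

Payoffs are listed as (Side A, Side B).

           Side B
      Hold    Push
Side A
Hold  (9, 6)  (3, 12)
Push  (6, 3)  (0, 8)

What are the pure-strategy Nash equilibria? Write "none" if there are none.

The unique pure-strategy Nash equilibrium is (Hold, Push).

Side A against Hold: payoffs 9, 6 → best response Hold.
Side A against Push: payoffs 3, 0 → best response Hold.
Side B against Hold: payoffs 6, 12 → best response Push.
Side B against Push: payoffs 3, 8 → best response Push.
Mutual best responses: (Hold, Push).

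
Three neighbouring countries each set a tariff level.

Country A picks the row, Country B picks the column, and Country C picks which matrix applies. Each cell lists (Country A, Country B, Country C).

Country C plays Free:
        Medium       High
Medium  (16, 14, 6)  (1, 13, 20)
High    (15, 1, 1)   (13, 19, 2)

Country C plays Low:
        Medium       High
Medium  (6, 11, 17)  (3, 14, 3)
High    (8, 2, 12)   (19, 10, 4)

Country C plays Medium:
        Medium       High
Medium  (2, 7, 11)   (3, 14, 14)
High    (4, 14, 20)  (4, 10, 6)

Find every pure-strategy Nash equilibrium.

The unique pure-strategy Nash equilibrium is (High, Medium, Medium).

Check each profile: it is a Nash equilibrium iff no player can strictly gain by switching unilaterally.
(Medium, Medium, Free): Country C can switch to Low (6 → 17). Not NE.
(Medium, Medium, Low): Country A can switch to High (6 → 8). Not NE.
(Medium, Medium, Medium): Country A can switch to High (2 → 4). Not NE.
(Medium, High, Free): Country A can switch to High (1 → 13). Not NE.
(Medium, High, Low): Country A can switch to High (3 → 19). Not NE.
(Medium, High, Medium): Country A can switch to High (3 → 4). Not NE.
(High, Medium, Free): Country A can switch to Medium (15 → 16). Not NE.
(High, Medium, Low): Country B can switch to High (2 → 10). Not NE.
(High, Medium, Medium): Country A gets 4, best alternative 2; Country B gets 14, best alternative 10; Country C gets 20, best alternative 12. No profitable deviation — NE.
(The remaining 3 profiles each have a profitable deviation by the same check.)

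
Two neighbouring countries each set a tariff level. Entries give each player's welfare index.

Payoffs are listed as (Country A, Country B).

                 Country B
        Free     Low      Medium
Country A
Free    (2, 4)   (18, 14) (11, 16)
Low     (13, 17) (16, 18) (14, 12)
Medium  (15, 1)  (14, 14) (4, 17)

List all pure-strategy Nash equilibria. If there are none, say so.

No pure-strategy Nash equilibrium.

Country A against Free: payoffs 2, 13, 15 → best response Medium.
Country A against Low: payoffs 18, 16, 14 → best response Free.
Country A against Medium: payoffs 11, 14, 4 → best response Low.
Country B against Free: payoffs 4, 14, 16 → best response Medium.
Country B against Low: payoffs 17, 18, 12 → best response Low.
Country B against Medium: payoffs 1, 14, 17 → best response Medium.
No profile is a mutual best response for all players.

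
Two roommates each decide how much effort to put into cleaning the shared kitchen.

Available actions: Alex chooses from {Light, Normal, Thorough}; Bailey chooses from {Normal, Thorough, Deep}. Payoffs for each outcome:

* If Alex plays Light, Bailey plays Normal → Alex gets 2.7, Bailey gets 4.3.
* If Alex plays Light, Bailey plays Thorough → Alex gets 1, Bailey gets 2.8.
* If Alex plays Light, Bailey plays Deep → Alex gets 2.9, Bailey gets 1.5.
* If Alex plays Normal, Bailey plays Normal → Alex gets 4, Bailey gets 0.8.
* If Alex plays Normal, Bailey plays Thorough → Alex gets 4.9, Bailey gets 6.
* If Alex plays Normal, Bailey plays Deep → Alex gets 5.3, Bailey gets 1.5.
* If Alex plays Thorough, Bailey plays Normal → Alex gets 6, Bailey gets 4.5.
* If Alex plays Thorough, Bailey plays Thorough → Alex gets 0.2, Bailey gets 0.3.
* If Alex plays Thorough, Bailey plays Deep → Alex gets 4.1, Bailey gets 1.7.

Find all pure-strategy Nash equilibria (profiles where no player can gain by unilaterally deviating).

Alex against Normal: payoffs 2.7, 4, 6 → best response Thorough.
Alex against Thorough: payoffs 1, 4.9, 0.2 → best response Normal.
Alex against Deep: payoffs 2.9, 5.3, 4.1 → best response Normal.
Bailey against Light: payoffs 4.3, 2.8, 1.5 → best response Normal.
Bailey against Normal: payoffs 0.8, 6, 1.5 → best response Thorough.
Bailey against Thorough: payoffs 4.5, 0.3, 1.7 → best response Normal.
Mutual best responses: (Normal, Thorough); (Thorough, Normal).

Pure-strategy Nash equilibria: (Normal, Thorough); (Thorough, Normal)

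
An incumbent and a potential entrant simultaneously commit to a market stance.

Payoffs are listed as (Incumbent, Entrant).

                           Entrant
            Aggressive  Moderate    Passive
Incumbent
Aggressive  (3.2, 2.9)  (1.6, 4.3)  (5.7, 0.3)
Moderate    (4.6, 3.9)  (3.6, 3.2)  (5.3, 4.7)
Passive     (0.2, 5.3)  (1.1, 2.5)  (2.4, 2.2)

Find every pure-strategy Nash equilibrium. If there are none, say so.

(Aggressive, Aggressive): Incumbent can switch to Moderate (3.2 → 4.6). Not NE.
(Aggressive, Moderate): Incumbent can switch to Moderate (1.6 → 3.6). Not NE.
(Aggressive, Passive): Entrant can switch to Aggressive (0.3 → 2.9). Not NE.
(Moderate, Aggressive): Entrant can switch to Passive (3.9 → 4.7). Not NE.
(Moderate, Moderate): Entrant can switch to Aggressive (3.2 → 3.9). Not NE.
(Moderate, Passive): Incumbent can switch to Aggressive (5.3 → 5.7). Not NE.
(Passive, Aggressive): Incumbent can switch to Aggressive (0.2 → 3.2). Not NE.
(Passive, Moderate): Incumbent can switch to Aggressive (1.1 → 1.6). Not NE.
(Passive, Passive): Incumbent can switch to Aggressive (2.4 → 5.7). Not NE.

This game has no pure Nash equilibrium.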